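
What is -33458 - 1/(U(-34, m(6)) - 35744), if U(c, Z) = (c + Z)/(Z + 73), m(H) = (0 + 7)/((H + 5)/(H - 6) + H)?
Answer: -87303498395/2609346 ≈ -33458.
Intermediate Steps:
m(H) = 7/(H + (5 + H)/(-6 + H)) (m(H) = 7/((5 + H)/(-6 + H) + H) = 7/(H + (5 + H)/(-6 + H)))
U(c, Z) = (Z + c)/(73 + Z)
-33458 - 1/(U(-34, m(6)) - 35744) = -33458 - 1/((7*(-6 + 6)/(5 + 6² - 5*6) - 34)/(73 + 7*(-6 + 6)/(5 + 6² - 5*6)) - 35744) = -33458 - 1/((7*0/(5 + 36 - 30) - 34)/(73 + 7*0/(5 + 36 - 30)) - 35744) = -33458 - 1/((7*0/11 - 34)/(73 + 7*0/11) - 35744) = -33458 - 1/((7*(1/11)*0 - 34)/(73 + 7*(1/11)*0) - 35744) = -33458 - 1/((0 - 34)/(73 + 0) - 35744) = -33458 - 1/(-34/73 - 35744) = -33458 - 1/(-2609346/73) = -33458 - 1*(-73/2609346) = -33458 + 73/2609346 = -87303498395/2609346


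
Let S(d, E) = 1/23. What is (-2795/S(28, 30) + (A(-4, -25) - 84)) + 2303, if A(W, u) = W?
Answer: -62070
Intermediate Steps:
S(d, E) = 1/23
(-2795/S(28, 30) + (A(-4, -25) - 84)) + 2303 = (-2795/1/23 + (-4 - 84)) + 2303 = (-2795*23 - 88) + 2303 = (-64285 - 88) + 2303 = -64373 + 2303 = -62070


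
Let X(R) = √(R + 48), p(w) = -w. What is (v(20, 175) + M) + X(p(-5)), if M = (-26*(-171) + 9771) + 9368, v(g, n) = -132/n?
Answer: 4127243/175 + √53 ≈ 23592.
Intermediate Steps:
X(R) = √(48 + R)
M = 23585 (M = (4446 + 9771) + 9368 = 14217 + 9368 = 23585)
(v(20, 175) + M) + X(p(-5)) = (-132/175 + 23585) + √(48 - 1*(-5)) = (-132*1/175 + 23585) + √(48 + 5) = (-132/175 + 23585) + √53 = 4127243/175 + √53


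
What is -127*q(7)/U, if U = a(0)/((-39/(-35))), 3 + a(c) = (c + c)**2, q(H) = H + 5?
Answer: 19812/35 ≈ 566.06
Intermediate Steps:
q(H) = 5 + H
a(c) = -3 + 4*c**2 (a(c) = -3 + (c + c)**2 = -3 + (2*c)**2 = -3 + 4*c**2)
U = -35/13 (U = (-3 + 4*0**2)/((-39/(-35))) = (-3 + 4*0)/((-39*(-1/35))) = (-3 + 0)/(39/35) = -3*35/39 = -35/13 ≈ -2.6923)
-127*q(7)/U = -127*(5 + 7)/(-35/13) = -1524*(-13)/35 = -127*(-156/35) = 19812/35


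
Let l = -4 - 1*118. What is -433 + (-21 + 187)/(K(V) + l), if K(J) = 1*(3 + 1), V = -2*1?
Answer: -25630/59 ≈ -434.41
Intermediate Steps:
V = -2
K(J) = 4 (K(J) = 1*4 = 4)
l = -122 (l = -4 - 118 = -122)
-433 + (-21 + 187)/(K(V) + l) = -433 + (-21 + 187)/(4 - 122) = -433 + 166/(-118) = -433 + 166*(-1/118) = -433 - 83/59 = -25630/59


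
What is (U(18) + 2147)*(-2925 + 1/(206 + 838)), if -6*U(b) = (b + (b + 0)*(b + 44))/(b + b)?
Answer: -26161039333/4176 ≈ -6.2646e+6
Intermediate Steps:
U(b) = -(b + b*(44 + b))/(12*b) (U(b) = -(b + (b + 0)*(b + 44))/(6*(b + b)) = -(b + b*(44 + b))/(6*(2*b)) = -(b + b*(44 + b))*1/(2*b)/6 = -(b + b*(44 + b))/(12*b))
(U(18) + 2147)*(-2925 + 1/(206 + 838)) = ((-15/4 - 1/12*18) + 2147)*(-2925 + 1/(206 + 838)) = ((-15/4 - 3/2) + 2147)*(-2925 + 1/1044) = (-21/4 + 2147)*(-2925 + 1/1044) = (8567/4)*(-3053699/1044) = -26161039333/4176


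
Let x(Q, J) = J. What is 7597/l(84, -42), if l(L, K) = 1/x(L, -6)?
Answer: -45582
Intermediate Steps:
l(L, K) = -1/6 (l(L, K) = 1/(-6) = -1/6)
7597/l(84, -42) = 7597/(-1/6) = 7597*(-6) = -45582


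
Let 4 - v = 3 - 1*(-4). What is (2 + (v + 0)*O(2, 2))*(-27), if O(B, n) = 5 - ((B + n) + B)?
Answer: -135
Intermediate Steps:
v = -3 (v = 4 - (3 - 1*(-4)) = 4 - (3 + 4) = 4 - 1*7 = 4 - 7 = -3)
O(B, n) = 5 - n - 2*B (O(B, n) = 5 - (n + 2*B) = 5 + (-n - 2*B) = 5 - n - 2*B)
(2 + (v + 0)*O(2, 2))*(-27) = (2 + (-3 + 0)*(5 - 1*2 - 2*2))*(-27) = (2 - 3*(5 - 2 - 4))*(-27) = (2 - 3*(-1))*(-27) = (2 + 3)*(-27) = 5*(-27) = -135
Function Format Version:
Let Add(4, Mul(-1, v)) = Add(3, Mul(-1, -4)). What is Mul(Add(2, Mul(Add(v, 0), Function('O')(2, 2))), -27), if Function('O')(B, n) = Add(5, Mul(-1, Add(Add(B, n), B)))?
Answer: -135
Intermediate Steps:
v = -3 (v = Add(4, Mul(-1, Add(3, Mul(-1, -4)))) = Add(4, Mul(-1, Add(3, 4))) = Add(4, Mul(-1, 7)) = Add(4, -7) = -3)
Function('O')(B, n) = Add(5, Mul(-1, n), Mul(-2, B)) (Function('O')(B, n) = Add(5, Mul(-1, Add(n, Mul(2, B)))) = Add(5, Add(Mul(-1, n), Mul(-2, B))) = Add(5, Mul(-1, n), Mul(-2, B)))
Mul(Add(2, Mul(Add(v, 0), Function('O')(2, 2))), -27) = Mul(Add(2, Mul(Add(-3, 0), Add(5, Mul(-1, 2), Mul(-2, 2)))), -27) = Mul(Add(2, Mul(-3, Add(5, -2, -4))), -27) = Mul(Add(2, Mul(-3, -1)), -27) = Mul(Add(2, 3), -27) = Mul(5, -27) = -135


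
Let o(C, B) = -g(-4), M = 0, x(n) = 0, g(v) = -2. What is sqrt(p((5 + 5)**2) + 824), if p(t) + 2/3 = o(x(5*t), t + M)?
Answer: 2*sqrt(1857)/3 ≈ 28.729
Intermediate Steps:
o(C, B) = 2 (o(C, B) = -1*(-2) = 2)
p(t) = 4/3 (p(t) = -2/3 + 2 = 4/3)
sqrt(p((5 + 5)**2) + 824) = sqrt(4/3 + 824) = sqrt(2476/3) = 2*sqrt(1857)/3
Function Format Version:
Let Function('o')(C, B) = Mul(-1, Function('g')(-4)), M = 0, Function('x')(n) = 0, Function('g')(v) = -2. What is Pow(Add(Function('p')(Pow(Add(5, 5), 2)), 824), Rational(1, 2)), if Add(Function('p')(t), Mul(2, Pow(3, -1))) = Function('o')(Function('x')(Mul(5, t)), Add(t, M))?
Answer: Mul(Rational(2, 3), Pow(1857, Rational(1, 2))) ≈ 28.729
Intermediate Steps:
Function('o')(C, B) = 2 (Function('o')(C, B) = Mul(-1, -2) = 2)
Function('p')(t) = Rational(4, 3) (Function('p')(t) = Add(Rational(-2, 3), 2) = Rational(4, 3))
Pow(Add(Function('p')(Pow(Add(5, 5), 2)), 824), Rational(1, 2)) = Pow(Add(Rational(4, 3), 824), Rational(1, 2)) = Pow(Rational(2476, 3), Rational(1, 2)) = Mul(Rational(2, 3), Pow(1857, Rational(1, 2)))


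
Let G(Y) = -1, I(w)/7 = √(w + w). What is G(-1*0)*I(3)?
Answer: -7*√6 ≈ -17.146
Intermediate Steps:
I(w) = 7*√2*√w (I(w) = 7*√(w + w) = 7*√(2*w) = 7*(√2*√w) = 7*√2*√w)
G(-1*0)*I(3) = -7*√2*√3 = -7*√6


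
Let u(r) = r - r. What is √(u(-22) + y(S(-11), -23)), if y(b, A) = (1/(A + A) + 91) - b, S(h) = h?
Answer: √215786/46 ≈ 10.098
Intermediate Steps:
u(r) = 0
y(b, A) = 91 + 1/(2*A) - b (y(b, A) = (1/(2*A) + 91) - b = (91 + 1/(2*A)) - b = 91 + 1/(2*A) - b)
√(u(-22) + y(S(-11), -23)) = √(0 + (91 + (½)/(-23) - 1*(-11))) = √(0 + (91 + (½)*(-1/23) + 11)) = √(0 + (91 - 1/46 + 11)) = √(0 + 4691/46) = √(4691/46) = √215786/46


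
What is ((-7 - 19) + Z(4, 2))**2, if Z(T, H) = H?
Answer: 576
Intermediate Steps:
((-7 - 19) + Z(4, 2))**2 = ((-7 - 19) + 2)**2 = (-26 + 2)**2 = (-24)**2 = 576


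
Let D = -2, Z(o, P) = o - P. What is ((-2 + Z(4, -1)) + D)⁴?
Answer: 1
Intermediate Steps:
((-2 + Z(4, -1)) + D)⁴ = ((-2 + (4 - 1*(-1))) - 2)⁴ = ((-2 + (4 + 1)) - 2)⁴ = ((-2 + 5) - 2)⁴ = (3 - 2)⁴ = 1⁴ = 1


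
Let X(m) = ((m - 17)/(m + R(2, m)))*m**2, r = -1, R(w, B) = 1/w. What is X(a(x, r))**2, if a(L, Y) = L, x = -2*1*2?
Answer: 9216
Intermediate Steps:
x = -4 (x = -2*2 = -4)
X(m) = m**2*(-17 + m)/(1/2 + m) (X(m) = ((m - 17)/(m + 1/2))*m**2 = ((-17 + m)/(m + 1/2))*m**2 = ((-17 + m)/(1/2 + m))*m**2 = m**2*(-17 + m)/(1/2 + m))
X(a(x, r))**2 = (2*(-4)**2*(-17 - 4)/(1 + 2*(-4)))**2 = (2*16*(-21)/(1 - 8))**2 = (2*16*(-21)/(-7))**2 = (2*16*(-1/7)*(-21))**2 = 96**2 = 9216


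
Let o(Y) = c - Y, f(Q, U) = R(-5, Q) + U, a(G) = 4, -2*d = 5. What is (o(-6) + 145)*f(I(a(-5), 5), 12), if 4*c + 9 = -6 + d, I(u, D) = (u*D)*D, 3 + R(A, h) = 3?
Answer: 3519/2 ≈ 1759.5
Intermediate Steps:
d = -5/2 (d = -½*5 = -5/2 ≈ -2.5000)
R(A, h) = 0 (R(A, h) = -3 + 3 = 0)
I(u, D) = u*D² (I(u, D) = (D*u)*D = u*D²)
f(Q, U) = U (f(Q, U) = 0 + U = U)
c = -35/8 (c = -9/4 + (-6 - 5/2)/4 = -9/4 + (¼)*(-17/2) = -9/4 - 17/8 = -35/8 ≈ -4.3750)
o(Y) = -35/8 - Y
(o(-6) + 145)*f(I(a(-5), 5), 12) = ((-35/8 - 1*(-6)) + 145)*12 = ((-35/8 + 6) + 145)*12 = (13/8 + 145)*12 = (1173/8)*12 = 3519/2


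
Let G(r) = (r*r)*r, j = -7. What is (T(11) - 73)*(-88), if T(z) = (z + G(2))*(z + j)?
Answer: -264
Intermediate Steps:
G(r) = r**3 (G(r) = r**2*r = r**3)
T(z) = (-7 + z)*(8 + z) (T(z) = (z + 2**3)*(z - 7) = (z + 8)*(-7 + z) = (8 + z)*(-7 + z) = (-7 + z)*(8 + z))
(T(11) - 73)*(-88) = ((-56 + 11 + 11**2) - 73)*(-88) = ((-56 + 11 + 121) - 73)*(-88) = (76 - 73)*(-88) = 3*(-88) = -264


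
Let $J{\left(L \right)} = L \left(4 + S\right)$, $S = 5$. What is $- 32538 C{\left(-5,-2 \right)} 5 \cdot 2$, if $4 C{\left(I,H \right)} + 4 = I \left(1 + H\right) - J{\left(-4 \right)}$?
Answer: $-3009765$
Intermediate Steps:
$J{\left(L \right)} = 9 L$ ($J{\left(L \right)} = L \left(4 + 5\right) = L 9 = 9 L$)
$C{\left(I,H \right)} = 8 + \frac{I \left(1 + H\right)}{4}$ ($C{\left(I,H \right)} = -1 + \frac{I \left(1 + H\right) - 9 \left(-4\right)}{4} = -1 + \frac{I \left(1 + H\right) - -36}{4} = -1 + \frac{I \left(1 + H\right) + 36}{4} = -1 + \frac{36 + I \left(1 + H\right)}{4} = -1 + \left(9 + \frac{I \left(1 + H\right)}{4}\right) = 8 + \frac{I \left(1 + H\right)}{4}$)
$- 32538 C{\left(-5,-2 \right)} 5 \cdot 2 = - 32538 \left(8 + \frac{1}{4} \left(-5\right) + \frac{1}{4} \left(-2\right) \left(-5\right)\right) 5 \cdot 2 = - 32538 \left(8 - \frac{5}{4} + \frac{5}{2}\right) 5 \cdot 2 = - 32538 \cdot \frac{37}{4} \cdot 5 \cdot 2 = - 32538 \cdot \frac{185}{4} \cdot 2 = \left(-32538\right) \frac{185}{2} = -3009765$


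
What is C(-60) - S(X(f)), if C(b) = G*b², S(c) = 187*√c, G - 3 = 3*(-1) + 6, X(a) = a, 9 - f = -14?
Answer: 21600 - 187*√23 ≈ 20703.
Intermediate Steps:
f = 23 (f = 9 - 1*(-14) = 9 + 14 = 23)
G = 6 (G = 3 + (3*(-1) + 6) = 3 + (-3 + 6) = 3 + 3 = 6)
C(b) = 6*b²
C(-60) - S(X(f)) = 6*(-60)² - 187*√23 = 6*3600 - 187*√23 = 21600 - 187*√23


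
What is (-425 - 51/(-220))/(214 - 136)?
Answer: -93449/17160 ≈ -5.4457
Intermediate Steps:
(-425 - 51/(-220))/(214 - 136) = (-425 - 51*(-1/220))/78 = (-425 + 51/220)*(1/78) = -93449/220*1/78 = -93449/17160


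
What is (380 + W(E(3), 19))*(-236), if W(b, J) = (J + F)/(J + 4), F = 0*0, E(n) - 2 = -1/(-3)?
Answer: -2067124/23 ≈ -89875.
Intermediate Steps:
E(n) = 7/3 (E(n) = 2 - 1/(-3) = 2 - 1*(-⅓) = 2 + ⅓ = 7/3)
F = 0
W(b, J) = J/(4 + J) (W(b, J) = (J + 0)/(J + 4) = J/(4 + J))
(380 + W(E(3), 19))*(-236) = (380 + 19/(4 + 19))*(-236) = (380 + 19/23)*(-236) = (8759/23)*(-236) = -2067124/23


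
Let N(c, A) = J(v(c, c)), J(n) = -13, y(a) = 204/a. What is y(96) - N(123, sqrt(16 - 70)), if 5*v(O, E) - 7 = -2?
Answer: 121/8 ≈ 15.125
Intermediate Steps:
v(O, E) = 1 (v(O, E) = 7/5 + (1/5)*(-2) = 7/5 - 2/5 = 1)
N(c, A) = -13
y(96) - N(123, sqrt(16 - 70)) = 204/96 - 1*(-13) = 204*(1/96) + 13 = 17/8 + 13 = 121/8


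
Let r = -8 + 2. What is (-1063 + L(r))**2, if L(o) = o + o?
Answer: 1155625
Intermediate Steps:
r = -6
L(o) = 2*o
(-1063 + L(r))**2 = (-1063 + 2*(-6))**2 = (-1063 - 12)**2 = (-1075)**2 = 1155625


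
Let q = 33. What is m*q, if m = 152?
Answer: 5016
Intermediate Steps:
m*q = 152*33 = 5016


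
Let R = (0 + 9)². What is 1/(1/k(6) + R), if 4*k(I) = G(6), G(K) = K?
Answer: 3/245 ≈ 0.012245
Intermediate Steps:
k(I) = 3/2 (k(I) = (¼)*6 = 3/2)
R = 81 (R = 9² = 81)
1/(1/k(6) + R) = 1/(1/(3/2) + 81) = 1/(⅔ + 81) = 1/(245/3) = 3/245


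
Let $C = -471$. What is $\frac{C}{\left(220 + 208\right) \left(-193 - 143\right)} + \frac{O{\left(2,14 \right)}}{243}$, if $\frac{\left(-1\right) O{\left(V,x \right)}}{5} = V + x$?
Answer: $- \frac{3796729}{11648448} \approx -0.32594$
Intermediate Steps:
$O{\left(V,x \right)} = - 5 V - 5 x$ ($O{\left(V,x \right)} = - 5 \left(V + x\right) = - 5 V - 5 x$)
$\frac{C}{\left(220 + 208\right) \left(-193 - 143\right)} + \frac{O{\left(2,14 \right)}}{243} = - \frac{471}{\left(220 + 208\right) \left(-193 - 143\right)} + \frac{\left(-5\right) 2 - 70}{243} = - \frac{471}{428 \left(-336\right)} + \left(-10 - 70\right) \frac{1}{243} = - \frac{471}{-143808} - \frac{80}{243} = \left(-471\right) \left(- \frac{1}{143808}\right) - \frac{80}{243} = \frac{157}{47936} - \frac{80}{243} = - \frac{3796729}{11648448}$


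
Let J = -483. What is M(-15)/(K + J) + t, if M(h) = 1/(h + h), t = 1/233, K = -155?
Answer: 19373/4459620 ≈ 0.0043441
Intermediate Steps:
t = 1/233 ≈ 0.0042918
M(h) = 1/(2*h)
M(-15)/(K + J) + t = ((½)/(-15))/(-155 - 483) + 1/233 = ((½)*(-1/15))/(-638) + 1/233 = -1/30*(-1/638) + 1/233 = 1/19140 + 1/233 = 19373/4459620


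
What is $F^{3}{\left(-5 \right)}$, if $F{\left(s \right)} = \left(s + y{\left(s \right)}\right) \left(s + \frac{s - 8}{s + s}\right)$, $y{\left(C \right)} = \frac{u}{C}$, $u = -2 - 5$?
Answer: $\frac{36926037}{15625} \approx 2363.3$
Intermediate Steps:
$u = -7$ ($u = -2 - 5 = -7$)
$y{\left(C \right)} = - \frac{7}{C}$
$F{\left(s \right)} = \left(s - \frac{7}{s}\right) \left(s + \frac{-8 + s}{2 s}\right)$ ($F{\left(s \right)} = \left(s - \frac{7}{s}\right) \left(s + \frac{s - 8}{s + s}\right) = \left(s - \frac{7}{s}\right) \left(s + \frac{-8 + s}{2 s}\right)$)
$F^{3}{\left(-5 \right)} = \left(-11 + \left(-5\right)^{2} + \frac{1}{2} \left(-5\right) + \frac{28}{25} - \frac{7}{2 \left(-5\right)}\right)^{3} = \left(-11 + 25 - \frac{5}{2} + 28 \cdot \frac{1}{25} - - \frac{7}{10}\right)^{3} = \left(-11 + 25 - \frac{5}{2} + \frac{28}{25} + \frac{7}{10}\right)^{3} = \left(\frac{333}{25}\right)^{3} = \frac{36926037}{15625}$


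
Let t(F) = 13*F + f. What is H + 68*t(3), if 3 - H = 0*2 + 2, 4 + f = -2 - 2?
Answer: 2109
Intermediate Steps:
f = -8 (f = -4 + (-2 - 2) = -4 - 4 = -8)
H = 1 (H = 3 - (0*2 + 2) = 3 - (0 + 2) = 3 - 1*2 = 3 - 2 = 1)
t(F) = -8 + 13*F (t(F) = 13*F - 8 = -8 + 13*F)
H + 68*t(3) = 1 + 68*(-8 + 13*3) = 1 + 68*(-8 + 39) = 1 + 68*31 = 1 + 2108 = 2109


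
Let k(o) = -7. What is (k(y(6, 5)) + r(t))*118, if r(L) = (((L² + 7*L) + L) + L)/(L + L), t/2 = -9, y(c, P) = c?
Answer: -1357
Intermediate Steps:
t = -18 (t = 2*(-9) = -18)
r(L) = (L² + 9*L)/(2*L) (r(L) = ((L² + 8*L) + L)/((2*L)) = (L² + 9*L)*(1/(2*L)) = (L² + 9*L)/(2*L))
(k(y(6, 5)) + r(t))*118 = (-7 + (9/2 + (½)*(-18)))*118 = (-7 + (9/2 - 9))*118 = (-7 - 9/2)*118 = -23/2*118 = -1357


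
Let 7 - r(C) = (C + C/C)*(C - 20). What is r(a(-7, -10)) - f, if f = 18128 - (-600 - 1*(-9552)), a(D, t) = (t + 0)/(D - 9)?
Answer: -584801/64 ≈ -9137.5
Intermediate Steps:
a(D, t) = t/(-9 + D)
f = 9176 (f = 18128 - (-600 + 9552) = 18128 - 1*8952 = 18128 - 8952 = 9176)
r(C) = 7 - (1 + C)*(-20 + C) (r(C) = 7 - (C + C/C)*(C - 20) = 7 - (C + 1)*(-20 + C) = 7 - (1 + C)*(-20 + C))
r(a(-7, -10)) - f = (27 - (-10/(-9 - 7))**2 + 19*(-10/(-9 - 7))) - 1*9176 = (27 - (-10/(-16))**2 + 19*(-10/(-16))) - 9176 = (27 - (-10*(-1/16))**2 + 19*(-10*(-1/16))) - 9176 = (27 - (5/8)**2 + 19*(5/8)) - 9176 = (27 - 1*25/64 + 95/8) - 9176 = (27 - 25/64 + 95/8) - 9176 = 2463/64 - 9176 = -584801/64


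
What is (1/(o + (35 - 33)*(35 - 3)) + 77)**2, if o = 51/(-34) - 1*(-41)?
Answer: 254115481/42849 ≈ 5930.5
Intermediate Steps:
o = 79/2 (o = 51*(-1/34) + 41 = -3/2 + 41 = 79/2 ≈ 39.500)
(1/(o + (35 - 33)*(35 - 3)) + 77)**2 = (1/(79/2 + (35 - 33)*(35 - 3)) + 77)**2 = (1/(79/2 + 2*32) + 77)**2 = (1/(79/2 + 64) + 77)**2 = (1/(207/2) + 77)**2 = (2/207 + 77)**2 = (15941/207)**2 = 254115481/42849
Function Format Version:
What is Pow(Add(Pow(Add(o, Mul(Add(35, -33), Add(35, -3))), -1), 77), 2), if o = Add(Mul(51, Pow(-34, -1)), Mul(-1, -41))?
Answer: Rational(254115481, 42849) ≈ 5930.5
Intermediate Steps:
o = Rational(79, 2) (o = Add(Mul(51, Rational(-1, 34)), 41) = Add(Rational(-3, 2), 41) = Rational(79, 2) ≈ 39.500)
Pow(Add(Pow(Add(o, Mul(Add(35, -33), Add(35, -3))), -1), 77), 2) = Pow(Add(Pow(Add(Rational(79, 2), Mul(Add(35, -33), Add(35, -3))), -1), 77), 2) = Pow(Add(Pow(Add(Rational(79, 2), Mul(2, 32)), -1), 77), 2) = Pow(Add(Pow(Add(Rational(79, 2), 64), -1), 77), 2) = Pow(Add(Pow(Rational(207, 2), -1), 77), 2) = Pow(Add(Rational(2, 207), 77), 2) = Pow(Rational(15941, 207), 2) = Rational(254115481, 42849)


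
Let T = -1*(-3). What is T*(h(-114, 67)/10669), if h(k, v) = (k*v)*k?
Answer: 2612196/10669 ≈ 244.84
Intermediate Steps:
h(k, v) = v*k²
T = 3
T*(h(-114, 67)/10669) = 3*((67*(-114)²)/10669) = 3*((67*12996)*(1/10669)) = 3*(870732*(1/10669)) = 3*(870732/10669) = 2612196/10669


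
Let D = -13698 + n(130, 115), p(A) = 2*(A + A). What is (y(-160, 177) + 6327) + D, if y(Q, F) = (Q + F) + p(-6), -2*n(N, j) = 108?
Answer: -7432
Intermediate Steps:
n(N, j) = -54 (n(N, j) = -½*108 = -54)
p(A) = 4*A (p(A) = 2*(2*A) = 4*A)
y(Q, F) = -24 + F + Q (y(Q, F) = (Q + F) + 4*(-6) = (F + Q) - 24 = -24 + F + Q)
D = -13752 (D = -13698 - 54 = -13752)
(y(-160, 177) + 6327) + D = ((-24 + 177 - 160) + 6327) - 13752 = (-7 + 6327) - 13752 = 6320 - 13752 = -7432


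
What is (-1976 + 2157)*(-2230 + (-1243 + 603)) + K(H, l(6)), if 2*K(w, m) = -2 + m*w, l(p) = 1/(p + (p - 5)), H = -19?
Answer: -7272613/14 ≈ -5.1947e+5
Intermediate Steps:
l(p) = 1/(-5 + 2*p) (l(p) = 1/(p + (-5 + p)) = 1/(-5 + 2*p))
K(w, m) = -1 + m*w/2 (K(w, m) = (-2 + m*w)/2 = -1 + m*w/2)
(-1976 + 2157)*(-2230 + (-1243 + 603)) + K(H, l(6)) = (-1976 + 2157)*(-2230 + (-1243 + 603)) + (-1 + (½)*(-19)/(-5 + 2*6)) = 181*(-2230 - 640) + (-1 + (½)*(-19)/(-5 + 12)) = 181*(-2870) + (-1 + (½)*(-19)/7) = -519470 + (-1 + (½)*(⅐)*(-19)) = -519470 + (-1 - 19/14) = -519470 - 33/14 = -7272613/14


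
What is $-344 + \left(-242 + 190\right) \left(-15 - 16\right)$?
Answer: $1268$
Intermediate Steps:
$-344 + \left(-242 + 190\right) \left(-15 - 16\right) = -344 - -1612 = -344 + 1612 = 1268$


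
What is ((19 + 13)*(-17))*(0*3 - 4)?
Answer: 2176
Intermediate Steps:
((19 + 13)*(-17))*(0*3 - 4) = (32*(-17))*(0 - 4) = -544*(-4) = 2176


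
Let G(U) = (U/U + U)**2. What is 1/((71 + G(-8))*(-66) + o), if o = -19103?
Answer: -1/27023 ≈ -3.7006e-5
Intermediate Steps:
G(U) = (1 + U)**2
1/((71 + G(-8))*(-66) + o) = 1/((71 + (1 - 8)**2)*(-66) - 19103) = 1/((71 + (-7)**2)*(-66) - 19103) = 1/((71 + 49)*(-66) - 19103) = 1/(120*(-66) - 19103) = 1/(-7920 - 19103) = 1/(-27023) = -1/27023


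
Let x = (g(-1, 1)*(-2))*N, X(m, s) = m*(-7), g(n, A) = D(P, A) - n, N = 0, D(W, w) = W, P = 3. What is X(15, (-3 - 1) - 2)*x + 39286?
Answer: 39286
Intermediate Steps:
g(n, A) = 3 - n
X(m, s) = -7*m
x = 0 (x = ((3 - 1*(-1))*(-2))*0 = ((3 + 1)*(-2))*0 = (4*(-2))*0 = -8*0 = 0)
X(15, (-3 - 1) - 2)*x + 39286 = -7*15*0 + 39286 = -105*0 + 39286 = 0 + 39286 = 39286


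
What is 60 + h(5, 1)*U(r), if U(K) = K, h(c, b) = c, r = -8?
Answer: 20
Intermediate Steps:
60 + h(5, 1)*U(r) = 60 + 5*(-8) = 60 - 40 = 20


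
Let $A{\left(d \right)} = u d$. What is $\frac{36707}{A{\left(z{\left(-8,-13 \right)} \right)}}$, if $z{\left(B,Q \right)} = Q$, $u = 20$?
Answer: $- \frac{36707}{260} \approx -141.18$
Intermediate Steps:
$A{\left(d \right)} = 20 d$
$\frac{36707}{A{\left(z{\left(-8,-13 \right)} \right)}} = \frac{36707}{20 \left(-13\right)} = \frac{36707}{-260} = 36707 \left(- \frac{1}{260}\right) = - \frac{36707}{260}$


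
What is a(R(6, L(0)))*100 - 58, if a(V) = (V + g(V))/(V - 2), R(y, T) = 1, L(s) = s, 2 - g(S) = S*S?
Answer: -258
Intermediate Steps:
g(S) = 2 - S**2 (g(S) = 2 - S*S = 2 - S**2)
a(V) = (2 + V - V**2)/(-2 + V) (a(V) = (V + (2 - V**2))/(V - 2) = (2 + V - V**2)/(-2 + V))
a(R(6, L(0)))*100 - 58 = (-1 - 1*1)*100 - 58 = (-1 - 1)*100 - 58 = -2*100 - 58 = -200 - 58 = -258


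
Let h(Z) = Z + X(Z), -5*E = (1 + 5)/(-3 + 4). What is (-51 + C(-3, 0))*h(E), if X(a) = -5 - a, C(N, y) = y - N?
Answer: 240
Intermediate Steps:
E = -6/5 (E = -(1 + 5)/(5*(-3 + 4)) = -6/(5*1) = -6/5 ≈ -1.2000)
h(Z) = -5 (h(Z) = Z + (-5 - Z) = -5)
(-51 + C(-3, 0))*h(E) = (-51 + (0 - 1*(-3)))*(-5) = (-51 + (0 + 3))*(-5) = (-51 + 3)*(-5) = -48*(-5) = 240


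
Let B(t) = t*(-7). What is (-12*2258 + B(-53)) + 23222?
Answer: -3503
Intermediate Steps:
B(t) = -7*t
(-12*2258 + B(-53)) + 23222 = (-12*2258 - 7*(-53)) + 23222 = (-27096 + 371) + 23222 = -26725 + 23222 = -3503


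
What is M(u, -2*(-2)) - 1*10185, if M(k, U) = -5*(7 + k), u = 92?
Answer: -10680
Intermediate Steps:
M(k, U) = -35 - 5*k
M(u, -2*(-2)) - 1*10185 = (-35 - 5*92) - 1*10185 = (-35 - 460) - 10185 = -495 - 10185 = -10680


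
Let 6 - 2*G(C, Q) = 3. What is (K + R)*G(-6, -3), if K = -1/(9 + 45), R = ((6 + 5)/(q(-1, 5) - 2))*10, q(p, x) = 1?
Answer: -5941/36 ≈ -165.03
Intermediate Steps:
R = -110 (R = ((6 + 5)/(1 - 2))*10 = (11/(-1))*10 = (11*(-1))*10 = -11*10 = -110)
G(C, Q) = 3/2 (G(C, Q) = 3 - ½*3 = 3 - 3/2 = 3/2)
K = -1/54 ≈ -0.018519
(K + R)*G(-6, -3) = (-1/54 - 110)*(3/2) = -5941/54*3/2 = -5941/36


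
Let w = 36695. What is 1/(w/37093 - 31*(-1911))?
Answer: 37093/2197463108 ≈ 1.6880e-5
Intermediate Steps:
1/(w/37093 - 31*(-1911)) = 1/(36695/37093 - 31*(-1911)) = 1/(36695*(1/37093) + 59241) = 1/(36695/37093 + 59241) = 1/(2197463108/37093) = 37093/2197463108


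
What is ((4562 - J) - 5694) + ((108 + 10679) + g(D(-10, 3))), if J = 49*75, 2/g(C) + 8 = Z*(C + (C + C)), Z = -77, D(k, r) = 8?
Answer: 5549439/928 ≈ 5980.0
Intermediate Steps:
g(C) = 2/(-8 - 231*C) (g(C) = 2/(-8 - 77*(C + (C + C))) = 2/(-8 - 77*(C + 2*C)) = 2/(-8 - 231*C))
J = 3675
((4562 - J) - 5694) + ((108 + 10679) + g(D(-10, 3))) = ((4562 - 1*3675) - 5694) + ((108 + 10679) + 2/(-8 - 231*8)) = ((4562 - 3675) - 5694) + (10787 + 2/(-8 - 1848)) = (887 - 5694) + (10787 + 2/(-1856)) = -4807 + (10787 + 2*(-1/1856)) = -4807 + (10787 - 1/928) = -4807 + 10010335/928 = 5549439/928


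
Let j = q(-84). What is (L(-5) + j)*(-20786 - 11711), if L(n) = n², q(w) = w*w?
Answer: -230111257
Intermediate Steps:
q(w) = w²
j = 7056 (j = (-84)² = 7056)
(L(-5) + j)*(-20786 - 11711) = ((-5)² + 7056)*(-20786 - 11711) = (25 + 7056)*(-32497) = 7081*(-32497) = -230111257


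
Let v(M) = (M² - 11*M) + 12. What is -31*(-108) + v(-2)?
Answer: 3386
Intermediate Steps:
v(M) = 12 + M² - 11*M
-31*(-108) + v(-2) = -31*(-108) + (12 + (-2)² - 11*(-2)) = 3348 + (12 + 4 + 22) = 3348 + 38 = 3386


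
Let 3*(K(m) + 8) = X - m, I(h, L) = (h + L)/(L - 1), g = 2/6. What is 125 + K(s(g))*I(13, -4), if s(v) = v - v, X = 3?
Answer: 688/5 ≈ 137.60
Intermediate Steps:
g = 1/3 (g = 2*(1/6) = 1/3 ≈ 0.33333)
s(v) = 0
I(h, L) = (L + h)/(-1 + L)
K(m) = -7 - m/3 (K(m) = -8 + (3 - m)/3 = -8 + (1 - m/3) = -7 - m/3)
125 + K(s(g))*I(13, -4) = 125 + (-7 - 1/3*0)*((-4 + 13)/(-1 - 4)) = 125 + (-7 + 0)*(9/(-5)) = 125 - (-7)*9/5 = 125 - 7*(-9/5) = 125 + 63/5 = 688/5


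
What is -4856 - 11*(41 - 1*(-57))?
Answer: -5934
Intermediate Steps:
-4856 - 11*(41 - 1*(-57)) = -4856 - 11*(41 + 57) = -4856 - 11*98 = -4856 - 1078 = -5934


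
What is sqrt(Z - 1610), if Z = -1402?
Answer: 2*I*sqrt(753) ≈ 54.882*I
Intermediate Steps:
sqrt(Z - 1610) = sqrt(-1402 - 1610) = sqrt(-3012) = 2*I*sqrt(753)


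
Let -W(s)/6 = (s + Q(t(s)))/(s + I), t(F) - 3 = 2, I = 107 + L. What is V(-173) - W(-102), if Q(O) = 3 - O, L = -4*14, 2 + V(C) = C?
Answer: -2767/17 ≈ -162.76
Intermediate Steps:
V(C) = -2 + C
L = -56
I = 51 (I = 107 - 56 = 51)
t(F) = 5 (t(F) = 3 + 2 = 5)
W(s) = -6*(-2 + s)/(51 + s) (W(s) = -6*(s + (3 - 1*5))/(s + 51) = -6*(s + (3 - 5))/(51 + s) = -6*(s - 2)/(51 + s) = -6*(-2 + s)/(51 + s))
V(-173) - W(-102) = (-2 - 173) - 6*(2 - 1*(-102))/(51 - 102) = -175 - 6*(2 + 102)/(-51) = -175 - 6*(-1)*104/51 = -175 - 1*(-208/17) = -175 + 208/17 = -2767/17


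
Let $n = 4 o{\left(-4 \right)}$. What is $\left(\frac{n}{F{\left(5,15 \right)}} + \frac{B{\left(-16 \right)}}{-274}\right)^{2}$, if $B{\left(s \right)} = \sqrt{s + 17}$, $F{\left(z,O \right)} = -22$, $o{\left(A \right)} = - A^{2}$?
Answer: $\frac{76685049}{9084196} \approx 8.4416$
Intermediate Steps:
$n = -64$ ($n = 4 \left(- \left(-4\right)^{2}\right) = 4 \left(\left(-1\right) 16\right) = 4 \left(-16\right) = -64$)
$B{\left(s \right)} = \sqrt{17 + s}$
$\left(\frac{n}{F{\left(5,15 \right)}} + \frac{B{\left(-16 \right)}}{-274}\right)^{2} = \left(- \frac{64}{-22} + \frac{\sqrt{17 - 16}}{-274}\right)^{2} = \left(\left(-64\right) \left(- \frac{1}{22}\right) + \sqrt{1} \left(- \frac{1}{274}\right)\right)^{2} = \left(\frac{32}{11} + 1 \left(- \frac{1}{274}\right)\right)^{2} = \left(\frac{32}{11} - \frac{1}{274}\right)^{2} = \left(\frac{8757}{3014}\right)^{2} = \frac{76685049}{9084196}$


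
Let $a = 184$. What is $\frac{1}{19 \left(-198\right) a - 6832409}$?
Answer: $- \frac{1}{7524617} \approx -1.329 \cdot 10^{-7}$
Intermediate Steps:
$\frac{1}{19 \left(-198\right) a - 6832409} = \frac{1}{19 \left(-198\right) 184 - 6832409} = \frac{1}{\left(-3762\right) 184 - 6832409} = \frac{1}{-692208 - 6832409} = \frac{1}{-7524617} = - \frac{1}{7524617}$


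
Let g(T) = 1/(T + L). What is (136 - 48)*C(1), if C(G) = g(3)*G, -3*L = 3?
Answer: 44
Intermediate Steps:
L = -1 (L = -⅓*3 = -1)
g(T) = 1/(-1 + T) (g(T) = 1/(T - 1) = 1/(-1 + T))
C(G) = G/2 (C(G) = G/(-1 + 3) = G/2)
(136 - 48)*C(1) = (136 - 48)*((½)*1) = 88*(½) = 44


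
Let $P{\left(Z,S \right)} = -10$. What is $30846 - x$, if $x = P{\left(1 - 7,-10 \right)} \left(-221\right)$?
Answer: $28636$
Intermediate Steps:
$x = 2210$ ($x = \left(-10\right) \left(-221\right) = 2210$)
$30846 - x = 30846 - 2210 = 28636$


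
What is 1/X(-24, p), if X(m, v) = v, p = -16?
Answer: -1/16 ≈ -0.062500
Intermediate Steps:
1/X(-24, p) = 1/(-16) = -1/16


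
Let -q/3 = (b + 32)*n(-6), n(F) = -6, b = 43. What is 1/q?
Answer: 1/1350 ≈ 0.00074074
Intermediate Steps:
q = 1350 (q = -3*(43 + 32)*(-6) = -225*(-6) = -3*(-450) = 1350)
1/q = 1/1350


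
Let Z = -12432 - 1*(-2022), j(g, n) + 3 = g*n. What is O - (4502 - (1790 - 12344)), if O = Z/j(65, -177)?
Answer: -28875673/1918 ≈ -15055.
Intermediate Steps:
j(g, n) = -3 + g*n
Z = -10410 (Z = -12432 + 2022 = -10410)
O = 1735/1918 (O = -10410/(-3 + 65*(-177)) = -10410/(-3 - 11505) = -10410/(-11508) = -10410*(-1/11508) = 1735/1918 ≈ 0.90459)
O - (4502 - (1790 - 12344)) = 1735/1918 - (4502 - (1790 - 12344)) = 1735/1918 - (4502 - 1*(-10554)) = 1735/1918 - (4502 + 10554) = 1735/1918 - 1*15056 = 1735/1918 - 15056 = -28875673/1918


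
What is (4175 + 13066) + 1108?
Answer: 18349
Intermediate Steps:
(4175 + 13066) + 1108 = 17241 + 1108 = 18349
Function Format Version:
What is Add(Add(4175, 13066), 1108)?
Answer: 18349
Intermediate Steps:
Add(Add(4175, 13066), 1108) = Add(17241, 1108) = 18349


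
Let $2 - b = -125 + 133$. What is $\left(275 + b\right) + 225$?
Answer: $494$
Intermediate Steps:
$b = -6$ ($b = 2 - \left(-125 + 133\right) = 2 - 8 = -6$)
$\left(275 + b\right) + 225 = \left(275 - 6\right) + 225 = 269 + 225 = 494$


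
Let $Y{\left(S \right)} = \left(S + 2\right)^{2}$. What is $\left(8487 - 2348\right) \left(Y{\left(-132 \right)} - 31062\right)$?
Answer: $-86940518$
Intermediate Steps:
$Y{\left(S \right)} = \left(2 + S\right)^{2}$
$\left(8487 - 2348\right) \left(Y{\left(-132 \right)} - 31062\right) = \left(8487 - 2348\right) \left(\left(2 - 132\right)^{2} - 31062\right) = 6139 \left(\left(-130\right)^{2} - 31062\right) = 6139 \left(16900 - 31062\right) = 6139 \left(-14162\right) = -86940518$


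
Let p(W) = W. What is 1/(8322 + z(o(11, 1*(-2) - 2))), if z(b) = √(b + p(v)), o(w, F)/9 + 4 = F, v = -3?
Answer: 2774/23085253 - 5*I*√3/69255759 ≈ 0.00012016 - 1.2505e-7*I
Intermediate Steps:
o(w, F) = -36 + 9*F
z(b) = √(-3 + b) (z(b) = √(b - 3) = √(-3 + b))
1/(8322 + z(o(11, 1*(-2) - 2))) = 1/(8322 + √(-3 + (-36 + 9*(1*(-2) - 2)))) = 1/(8322 + √(-3 + (-36 + 9*(-2 - 2)))) = 1/(8322 + √(-3 + (-36 + 9*(-4)))) = 1/(8322 + √(-3 + (-36 - 36))) = 1/(8322 + √(-3 - 72)) = 1/(8322 + √(-75)) = 1/(8322 + 5*I*√3)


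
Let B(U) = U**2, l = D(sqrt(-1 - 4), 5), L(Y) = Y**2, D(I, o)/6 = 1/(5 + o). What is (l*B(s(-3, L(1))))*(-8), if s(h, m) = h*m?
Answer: -216/5 ≈ -43.200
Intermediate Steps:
D(I, o) = 6/(5 + o)
l = 3/5 (l = 6/(5 + 5) = 6/10 = 6*(1/10) = 3/5 ≈ 0.60000)
(l*B(s(-3, L(1))))*(-8) = (3*(-3*1**2)**2/5)*(-8) = (3*(-3*1)**2/5)*(-8) = ((3/5)*(-3)**2)*(-8) = ((3/5)*9)*(-8) = (27/5)*(-8) = -216/5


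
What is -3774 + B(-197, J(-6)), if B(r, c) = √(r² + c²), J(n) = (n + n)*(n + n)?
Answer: -3774 + √59545 ≈ -3530.0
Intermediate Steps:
J(n) = 4*n² (J(n) = (2*n)*(2*n) = 4*n²)
B(r, c) = √(c² + r²)
-3774 + B(-197, J(-6)) = -3774 + √((4*(-6)²)² + (-197)²) = -3774 + √((4*36)² + 38809) = -3774 + √(144² + 38809) = -3774 + √(20736 + 38809) = -3774 + √59545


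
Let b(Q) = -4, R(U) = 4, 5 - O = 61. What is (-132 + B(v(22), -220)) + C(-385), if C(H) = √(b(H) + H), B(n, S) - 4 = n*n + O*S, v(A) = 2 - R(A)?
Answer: 12196 + I*√389 ≈ 12196.0 + 19.723*I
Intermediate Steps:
O = -56 (O = 5 - 1*61 = 5 - 61 = -56)
v(A) = -2 (v(A) = 2 - 1*4 = 2 - 4 = -2)
B(n, S) = 4 + n² - 56*S (B(n, S) = 4 + (n*n - 56*S) = 4 + (n² - 56*S) = 4 + n² - 56*S)
C(H) = √(-4 + H)
(-132 + B(v(22), -220)) + C(-385) = (-132 + (4 + (-2)² - 56*(-220))) + √(-4 - 385) = (-132 + (4 + 4 + 12320)) + √(-389) = (-132 + 12328) + I*√389 = 12196 + I*√389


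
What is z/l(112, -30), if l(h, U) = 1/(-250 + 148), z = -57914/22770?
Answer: 42806/165 ≈ 259.43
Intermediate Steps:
z = -1259/495 (z = -57914*1/22770 = -1259/495 ≈ -2.5434)
l(h, U) = -1/102 (l(h, U) = 1/(-102) = -1/102)
z/l(112, -30) = -1259/(495*(-1/102)) = -1259/495*(-102) = 42806/165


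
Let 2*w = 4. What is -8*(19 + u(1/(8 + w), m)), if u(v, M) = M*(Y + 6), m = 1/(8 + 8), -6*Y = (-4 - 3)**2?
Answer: -1811/12 ≈ -150.92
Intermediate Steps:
w = 2 (w = (1/2)*4 = 2)
Y = -49/6 (Y = -(-4 - 3)**2/6 = -1/6*(-7)**2 = -1/6*49 = -49/6 ≈ -8.1667)
m = 1/16 ≈ 0.062500
u(v, M) = -13*M/6 (u(v, M) = M*(-49/6 + 6) = M*(-13/6) = -13*M/6)
-8*(19 + u(1/(8 + w), m)) = -8*(19 - 13/6*1/16) = -8*(19 - 13/96) = -8*1811/96 = -1811/12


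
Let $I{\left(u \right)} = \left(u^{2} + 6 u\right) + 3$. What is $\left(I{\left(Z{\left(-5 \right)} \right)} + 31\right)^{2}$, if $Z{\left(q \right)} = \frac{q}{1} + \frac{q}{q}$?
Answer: $676$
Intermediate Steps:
$Z{\left(q \right)} = 1 + q$ ($Z{\left(q \right)} = q 1 + 1 = q + 1 = 1 + q$)
$I{\left(u \right)} = 3 + u^{2} + 6 u$
$\left(I{\left(Z{\left(-5 \right)} \right)} + 31\right)^{2} = \left(\left(3 + \left(1 - 5\right)^{2} + 6 \left(1 - 5\right)\right) + 31\right)^{2} = \left(\left(3 + \left(-4\right)^{2} + 6 \left(-4\right)\right) + 31\right)^{2} = \left(\left(3 + 16 - 24\right) + 31\right)^{2} = \left(-5 + 31\right)^{2} = 26^{2} = 676$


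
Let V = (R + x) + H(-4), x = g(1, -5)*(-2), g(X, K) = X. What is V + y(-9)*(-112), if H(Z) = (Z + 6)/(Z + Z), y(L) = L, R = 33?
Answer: 4155/4 ≈ 1038.8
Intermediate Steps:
H(Z) = (6 + Z)/(2*Z) (H(Z) = (6 + Z)/((2*Z)) = (6 + Z)*(1/(2*Z)) = (6 + Z)/(2*Z))
x = -2 (x = 1*(-2) = -2)
V = 123/4 (V = (33 - 2) + (½)*(6 - 4)/(-4) = 31 + (½)*(-¼)*2 = 31 - ¼ = 123/4 ≈ 30.750)
V + y(-9)*(-112) = 123/4 - 9*(-112) = 123/4 + 1008 = 4155/4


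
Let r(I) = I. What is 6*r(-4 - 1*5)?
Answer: -54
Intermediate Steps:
6*r(-4 - 1*5) = 6*(-4 - 1*5) = 6*(-4 - 5) = 6*(-9) = -54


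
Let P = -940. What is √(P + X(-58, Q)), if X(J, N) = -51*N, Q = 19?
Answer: I*√1909 ≈ 43.692*I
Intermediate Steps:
√(P + X(-58, Q)) = √(-940 - 51*19) = √(-940 - 969) = √(-1909) = I*√1909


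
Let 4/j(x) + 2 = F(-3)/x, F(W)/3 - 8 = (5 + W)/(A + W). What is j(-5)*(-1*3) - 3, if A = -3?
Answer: -13/11 ≈ -1.1818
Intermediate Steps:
F(W) = 24 + 3*(5 + W)/(-3 + W) (F(W) = 24 + 3*((5 + W)/(-3 + W)) = 24 + 3*(5 + W)/(-3 + W))
j(x) = 4/(-2 + 23/x) (j(x) = 4/(-2 + (3*(-19 + 9*(-3))/(-3 - 3))/x) = 4/(-2 + (3*(-19 - 27)/(-6))/x) = 4/(-2 + (3*(-⅙)*(-46))/x) = 4/(-2 + 23/x))
j(-5)*(-1*3) - 3 = (-4*(-5)/(-23 + 2*(-5)))*(-1*3) - 3 = -4*(-5)/(-23 - 10)*(-3) - 3 = -4*(-5)/(-33)*(-3) - 3 = -4*(-5)*(-1/33)*(-3) - 3 = -20/33*(-3) - 3 = 20/11 - 3 = -13/11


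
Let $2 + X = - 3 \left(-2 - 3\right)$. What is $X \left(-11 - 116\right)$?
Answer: $-1651$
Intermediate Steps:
$X = 13$ ($X = -2 - 3 \left(-2 - 3\right) = -2 - -15 = -2 + 15 = 13$)
$X \left(-11 - 116\right) = 13 \left(-11 - 116\right) = 13 \left(-127\right) = -1651$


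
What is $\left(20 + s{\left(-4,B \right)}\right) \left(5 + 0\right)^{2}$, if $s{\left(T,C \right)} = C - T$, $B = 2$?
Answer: $650$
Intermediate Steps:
$\left(20 + s{\left(-4,B \right)}\right) \left(5 + 0\right)^{2} = \left(20 + \left(2 - -4\right)\right) \left(5 + 0\right)^{2} = \left(20 + \left(2 + 4\right)\right) 5^{2} = \left(20 + 6\right) 25 = 26 \cdot 25 = 650$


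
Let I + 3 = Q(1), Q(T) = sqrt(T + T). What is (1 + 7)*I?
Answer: -24 + 8*sqrt(2) ≈ -12.686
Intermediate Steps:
Q(T) = sqrt(2)*sqrt(T) (Q(T) = sqrt(2*T) = sqrt(2)*sqrt(T))
I = -3 + sqrt(2) (I = -3 + sqrt(2)*sqrt(1) = -3 + sqrt(2)*1 = -3 + sqrt(2) ≈ -1.5858)
(1 + 7)*I = (1 + 7)*(-3 + sqrt(2)) = 8*(-3 + sqrt(2)) = -24 + 8*sqrt(2)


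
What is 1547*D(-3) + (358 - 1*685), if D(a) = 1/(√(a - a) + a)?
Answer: -2528/3 ≈ -842.67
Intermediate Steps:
D(a) = 1/a (D(a) = 1/(√0 + a) = 1/(0 + a) = 1/a)
1547*D(-3) + (358 - 1*685) = 1547/(-3) + (358 - 1*685) = 1547*(-⅓) + (358 - 685) = -1547/3 - 327 = -2528/3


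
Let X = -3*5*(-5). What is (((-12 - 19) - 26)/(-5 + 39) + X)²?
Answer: 6215049/1156 ≈ 5376.3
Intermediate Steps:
X = 75 (X = -15*(-5) = 75)
(((-12 - 19) - 26)/(-5 + 39) + X)² = (((-12 - 19) - 26)/(-5 + 39) + 75)² = ((-31 - 26)/34 + 75)² = (-57*1/34 + 75)² = (-57/34 + 75)² = (2493/34)² = 6215049/1156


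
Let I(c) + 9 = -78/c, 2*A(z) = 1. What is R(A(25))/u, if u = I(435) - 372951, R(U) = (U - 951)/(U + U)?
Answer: 275645/108158452 ≈ 0.0025485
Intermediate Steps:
A(z) = ½ (A(z) = (½)*1 = ½)
I(c) = -9 - 78/c
R(U) = (-951 + U)/(2*U) (R(U) = (-951 + U)/((2*U)) = (-951 + U)*(1/(2*U)) = (-951 + U)/(2*U))
u = -54079226/145 (u = (-9 - 78/435) - 372951 = (-9 - 78*1/435) - 372951 = (-9 - 26/145) - 372951 = -1331/145 - 372951 = -54079226/145 ≈ -3.7296e+5)
R(A(25))/u = ((-951 + ½)/(2*(½)))/(-54079226/145) = ((½)*2*(-1901/2))*(-145/54079226) = -1901/2*(-145/54079226) = 275645/108158452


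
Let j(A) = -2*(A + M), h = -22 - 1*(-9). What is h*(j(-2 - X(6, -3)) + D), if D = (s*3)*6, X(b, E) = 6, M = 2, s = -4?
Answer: 780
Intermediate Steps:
h = -13 (h = -22 + 9 = -13)
D = -72 (D = -4*3*6 = -12*6 = -72)
j(A) = -4 - 2*A (j(A) = -2*(A + 2) = -2*(2 + A) = -4 - 2*A)
h*(j(-2 - X(6, -3)) + D) = -13*((-4 - 2*(-2 - 1*6)) - 72) = -13*((-4 - 2*(-2 - 6)) - 72) = -13*((-4 - 2*(-8)) - 72) = -13*((-4 + 16) - 72) = -13*(12 - 72) = -13*(-60) = 780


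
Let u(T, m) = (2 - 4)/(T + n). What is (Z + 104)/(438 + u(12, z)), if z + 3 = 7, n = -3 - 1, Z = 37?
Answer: 564/1751 ≈ 0.32210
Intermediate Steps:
n = -4
z = 4 (z = -3 + 7 = 4)
u(T, m) = -2/(-4 + T) (u(T, m) = (2 - 4)/(T - 4) = -2/(-4 + T))
(Z + 104)/(438 + u(12, z)) = (37 + 104)/(438 - 2/(-4 + 12)) = 141/(438 - 2/8) = 141/(438 - 2*1/8) = 141/(438 - 1/4) = 141/(1751/4) = 141*(4/1751) = 564/1751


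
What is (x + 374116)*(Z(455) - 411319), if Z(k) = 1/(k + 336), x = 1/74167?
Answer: -9027598759925799344/58666097 ≈ -1.5388e+11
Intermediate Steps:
x = 1/74167 ≈ 1.3483e-5
Z(k) = 1/(336 + k)
(x + 374116)*(Z(455) - 411319) = (1/74167 + 374116)*(1/(336 + 455) - 411319) = 27747061373*(1/791 - 411319)/74167 = (27747061373/74167)*(-325353328/791) = -9027598759925799344/58666097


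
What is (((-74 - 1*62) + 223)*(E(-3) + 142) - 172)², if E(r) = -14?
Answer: 120209296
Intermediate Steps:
(((-74 - 1*62) + 223)*(E(-3) + 142) - 172)² = (((-74 - 1*62) + 223)*(-14 + 142) - 172)² = (((-74 - 62) + 223)*128 - 172)² = ((-136 + 223)*128 - 172)² = (87*128 - 172)² = (11136 - 172)² = 10964² = 120209296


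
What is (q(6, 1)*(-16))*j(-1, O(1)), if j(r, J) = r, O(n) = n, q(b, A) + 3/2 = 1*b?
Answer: 72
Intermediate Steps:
q(b, A) = -3/2 + b (q(b, A) = -3/2 + 1*b = -3/2 + b)
(q(6, 1)*(-16))*j(-1, O(1)) = ((-3/2 + 6)*(-16))*(-1) = ((9/2)*(-16))*(-1) = -72*(-1) = 72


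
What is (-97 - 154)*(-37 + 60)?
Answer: -5773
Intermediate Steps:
(-97 - 154)*(-37 + 60) = -251*23 = -5773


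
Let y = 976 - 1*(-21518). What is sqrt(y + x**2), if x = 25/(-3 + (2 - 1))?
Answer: 301/2 ≈ 150.50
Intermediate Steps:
y = 22494 (y = 976 + 21518 = 22494)
x = -25/2 (x = 25/(-3 + 1) = 25/(-2) = -1/2*25 = -25/2 ≈ -12.500)
sqrt(y + x**2) = sqrt(22494 + (-25/2)**2) = sqrt(22494 + 625/4) = sqrt(90601/4) = 301/2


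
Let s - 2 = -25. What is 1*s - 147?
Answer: -170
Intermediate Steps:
s = -23 (s = 2 - 25 = -23)
1*s - 147 = 1*(-23) - 147 = -23 - 147 = -170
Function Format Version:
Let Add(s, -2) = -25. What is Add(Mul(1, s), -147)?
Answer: -170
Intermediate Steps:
s = -23 (s = Add(2, -25) = -23)
Add(Mul(1, s), -147) = Add(Mul(1, -23), -147) = Add(-23, -147) = -170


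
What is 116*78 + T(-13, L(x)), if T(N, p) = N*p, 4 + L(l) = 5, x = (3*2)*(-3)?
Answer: 9035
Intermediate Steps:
x = -18 (x = 6*(-3) = -18)
L(l) = 1 (L(l) = -4 + 5 = 1)
116*78 + T(-13, L(x)) = 116*78 - 13*1 = 9048 - 13 = 9035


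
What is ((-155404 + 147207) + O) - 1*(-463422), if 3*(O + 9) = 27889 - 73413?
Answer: 1320124/3 ≈ 4.4004e+5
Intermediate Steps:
O = -45551/3 (O = -9 + (27889 - 73413)/3 = -9 + (1/3)*(-45524) = -9 - 45524/3 = -45551/3 ≈ -15184.)
((-155404 + 147207) + O) - 1*(-463422) = ((-155404 + 147207) - 45551/3) - 1*(-463422) = (-8197 - 45551/3) + 463422 = -70142/3 + 463422 = 1320124/3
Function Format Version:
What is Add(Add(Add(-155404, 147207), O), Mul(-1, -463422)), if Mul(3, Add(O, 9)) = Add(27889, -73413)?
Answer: Rational(1320124, 3) ≈ 4.4004e+5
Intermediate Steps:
O = Rational(-45551, 3) (O = Add(-9, Mul(Rational(1, 3), Add(27889, -73413))) = Add(-9, Mul(Rational(1, 3), -45524)) = Add(-9, Rational(-45524, 3)) = Rational(-45551, 3) ≈ -15184.)
Add(Add(Add(-155404, 147207), O), Mul(-1, -463422)) = Add(Add(Add(-155404, 147207), Rational(-45551, 3)), Mul(-1, -463422)) = Add(Add(-8197, Rational(-45551, 3)), 463422) = Add(Rational(-70142, 3), 463422) = Rational(1320124, 3)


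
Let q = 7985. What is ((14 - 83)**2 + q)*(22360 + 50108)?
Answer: 923677128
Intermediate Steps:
((14 - 83)**2 + q)*(22360 + 50108) = ((14 - 83)**2 + 7985)*(22360 + 50108) = ((-69)**2 + 7985)*72468 = (4761 + 7985)*72468 = 12746*72468 = 923677128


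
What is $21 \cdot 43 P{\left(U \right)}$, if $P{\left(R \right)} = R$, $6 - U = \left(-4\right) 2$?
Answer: $12642$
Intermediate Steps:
$U = 14$ ($U = 6 - \left(-4\right) 2 = 6 - -8 = 6 + 8 = 14$)
$21 \cdot 43 P{\left(U \right)} = 21 \cdot 43 \cdot 14 = 903 \cdot 14 = 12642$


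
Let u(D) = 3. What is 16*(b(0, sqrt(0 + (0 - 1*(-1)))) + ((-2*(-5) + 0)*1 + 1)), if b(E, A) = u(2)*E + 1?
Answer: 192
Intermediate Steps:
b(E, A) = 1 + 3*E (b(E, A) = 3*E + 1 = 1 + 3*E)
16*(b(0, sqrt(0 + (0 - 1*(-1)))) + ((-2*(-5) + 0)*1 + 1)) = 16*((1 + 3*0) + ((-2*(-5) + 0)*1 + 1)) = 16*((1 + 0) + ((10 + 0)*1 + 1)) = 16*(1 + (10*1 + 1)) = 16*(1 + (10 + 1)) = 16*(1 + 11) = 16*12 = 192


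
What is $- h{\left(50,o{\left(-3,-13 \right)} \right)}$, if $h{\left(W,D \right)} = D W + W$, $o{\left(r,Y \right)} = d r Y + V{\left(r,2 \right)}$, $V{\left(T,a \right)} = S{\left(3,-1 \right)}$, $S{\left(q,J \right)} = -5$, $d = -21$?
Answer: $41150$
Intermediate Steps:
$V{\left(T,a \right)} = -5$
$o{\left(r,Y \right)} = -5 - 21 Y r$ ($o{\left(r,Y \right)} = - 21 r Y - 5 = - 21 Y r - 5 = -5 - 21 Y r$)
$h{\left(W,D \right)} = W + D W$
$- h{\left(50,o{\left(-3,-13 \right)} \right)} = - 50 \left(1 - \left(5 - -819\right)\right) = - 50 \left(1 - 824\right) = - 50 \left(-823\right) = \left(-1\right) \left(-41150\right) = 41150$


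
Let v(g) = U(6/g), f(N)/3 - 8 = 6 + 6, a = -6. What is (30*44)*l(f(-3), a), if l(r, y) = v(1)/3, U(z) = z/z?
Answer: 440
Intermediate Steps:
U(z) = 1
f(N) = 60 (f(N) = 24 + 3*(6 + 6) = 24 + 3*12 = 24 + 36 = 60)
v(g) = 1
l(r, y) = ⅓ (l(r, y) = 1/3 = 1*(⅓) = ⅓)
(30*44)*l(f(-3), a) = (30*44)*(⅓) = 1320*(⅓) = 440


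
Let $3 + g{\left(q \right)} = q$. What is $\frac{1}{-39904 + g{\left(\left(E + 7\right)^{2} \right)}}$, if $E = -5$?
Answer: $- \frac{1}{39903} \approx -2.5061 \cdot 10^{-5}$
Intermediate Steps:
$g{\left(q \right)} = -3 + q$
$\frac{1}{-39904 + g{\left(\left(E + 7\right)^{2} \right)}} = \frac{1}{-39904 - \left(3 - \left(-5 + 7\right)^{2}\right)} = \frac{1}{-39904 - \left(3 - 2^{2}\right)} = \frac{1}{-39904 + \left(-3 + 4\right)} = \frac{1}{-39904 + 1} = \frac{1}{-39903} = - \frac{1}{39903}$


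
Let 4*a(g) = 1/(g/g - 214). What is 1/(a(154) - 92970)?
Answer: -852/79210441 ≈ -1.0756e-5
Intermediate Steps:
a(g) = -1/852 (a(g) = 1/(4*(g/g - 214)) = 1/(4*(1 - 214)) = (¼)/(-213) = (¼)*(-1/213) = -1/852)
1/(a(154) - 92970) = 1/(-1/852 - 92970) = 1/(-79210441/852) = -852/79210441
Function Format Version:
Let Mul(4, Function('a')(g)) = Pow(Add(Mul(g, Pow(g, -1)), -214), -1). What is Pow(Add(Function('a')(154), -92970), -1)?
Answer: Rational(-852, 79210441) ≈ -1.0756e-5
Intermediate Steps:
Function('a')(g) = Rational(-1, 852) (Function('a')(g) = Mul(Rational(1, 4), Pow(Add(Mul(g, Pow(g, -1)), -214), -1)) = Mul(Rational(1, 4), Pow(Add(1, -214), -1)) = Mul(Rational(1, 4), Pow(-213, -1)) = Mul(Rational(1, 4), Rational(-1, 213)) = Rational(-1, 852))
Pow(Add(Function('a')(154), -92970), -1) = Pow(Add(Rational(-1, 852), -92970), -1) = Pow(Rational(-79210441, 852), -1) = Rational(-852, 79210441)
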